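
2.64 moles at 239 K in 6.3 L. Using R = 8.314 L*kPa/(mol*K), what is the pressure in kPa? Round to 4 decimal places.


PV = nRT, solve for P = nRT / V.
nRT = 2.64 * 8.314 * 239 = 5245.8014
P = 5245.8014 / 6.3
P = 832.66688889 kPa, rounded to 4 dp:

832.6669 kPa


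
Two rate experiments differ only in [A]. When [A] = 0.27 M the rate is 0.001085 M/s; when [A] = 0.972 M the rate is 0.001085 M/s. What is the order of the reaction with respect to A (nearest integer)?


Rate is proportional to [A]^n, so rate2/rate1 = ([A]2/[A]1)^n. Take logs to solve for n.
rate2/rate1 = 0.001085 / 0.001085 = 1.0
[A]2/[A]1 = 0.972 / 0.27 = 3.6
n = ln(1.0) / ln(3.6) = 0.0
Nearest integer order:

0


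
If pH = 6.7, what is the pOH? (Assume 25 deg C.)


At 25 deg C, pH + pOH = 14.
pOH = 14 - pH = 14 - 6.7
pOH = 7.3:

7.30


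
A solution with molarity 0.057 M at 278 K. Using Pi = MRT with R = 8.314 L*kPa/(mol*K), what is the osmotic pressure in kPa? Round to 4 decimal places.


Osmotic pressure (van't Hoff): Pi = M*R*T.
RT = 8.314 * 278 = 2311.292
Pi = 0.057 * 2311.292
Pi = 131.743644 kPa, rounded to 4 dp:

131.7436 kPa


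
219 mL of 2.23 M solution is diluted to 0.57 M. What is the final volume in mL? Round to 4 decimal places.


Dilution: M1*V1 = M2*V2, solve for V2.
V2 = M1*V1 / M2
V2 = 2.23 * 219 / 0.57
V2 = 488.37 / 0.57
V2 = 856.78947368 mL, rounded to 4 dp:

856.7895 mL


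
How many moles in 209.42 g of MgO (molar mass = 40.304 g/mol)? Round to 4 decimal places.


n = mass / M
n = 209.42 / 40.304
n = 5.19601032 mol, rounded to 4 dp:

5.1960 mol


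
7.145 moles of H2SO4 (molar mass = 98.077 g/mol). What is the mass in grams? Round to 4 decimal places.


mass = n * M
mass = 7.145 * 98.077
mass = 700.760165 g, rounded to 4 dp:

700.7602 g


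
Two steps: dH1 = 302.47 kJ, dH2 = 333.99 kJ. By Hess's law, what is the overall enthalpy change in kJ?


Hess's law: enthalpy is a state function, so add the step enthalpies.
dH_total = dH1 + dH2 = 302.47 + (333.99)
dH_total = 636.46 kJ:

636.46 kJ


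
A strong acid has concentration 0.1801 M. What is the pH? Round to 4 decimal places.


A strong acid dissociates completely, so [H+] equals the given concentration.
pH = -log10([H+]) = -log10(0.1801)
pH = 0.74448629, rounded to 4 dp:

0.7445


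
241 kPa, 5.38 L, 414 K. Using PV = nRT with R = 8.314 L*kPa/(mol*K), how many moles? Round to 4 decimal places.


PV = nRT, solve for n = PV / (RT).
PV = 241 * 5.38 = 1296.58
RT = 8.314 * 414 = 3441.996
n = 1296.58 / 3441.996
n = 0.37669422 mol, rounded to 4 dp:

0.3767 mol


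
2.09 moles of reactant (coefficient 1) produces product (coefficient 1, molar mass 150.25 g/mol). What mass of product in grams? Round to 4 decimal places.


Use the coefficient ratio to convert reactant moles to product moles, then multiply by the product's molar mass.
moles_P = moles_R * (coeff_P / coeff_R) = 2.09 * (1/1) = 2.09
mass_P = moles_P * M_P = 2.09 * 150.25
mass_P = 314.0225 g, rounded to 4 dp:

314.0225 g


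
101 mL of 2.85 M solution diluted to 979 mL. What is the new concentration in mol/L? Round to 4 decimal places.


Dilution: M1*V1 = M2*V2, solve for M2.
M2 = M1*V1 / V2
M2 = 2.85 * 101 / 979
M2 = 287.85 / 979
M2 = 0.29402451 mol/L, rounded to 4 dp:

0.2940 mol/L


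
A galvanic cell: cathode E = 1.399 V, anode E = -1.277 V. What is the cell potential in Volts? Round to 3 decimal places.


Standard cell potential: E_cell = E_cathode - E_anode.
E_cell = 1.399 - (-1.277)
E_cell = 2.676 V, rounded to 3 dp:

2.676 V


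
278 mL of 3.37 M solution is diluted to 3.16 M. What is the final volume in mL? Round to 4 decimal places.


Dilution: M1*V1 = M2*V2, solve for V2.
V2 = M1*V1 / M2
V2 = 3.37 * 278 / 3.16
V2 = 936.86 / 3.16
V2 = 296.47468354 mL, rounded to 4 dp:

296.4747 mL


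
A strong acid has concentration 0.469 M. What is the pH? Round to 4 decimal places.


A strong acid dissociates completely, so [H+] equals the given concentration.
pH = -log10([H+]) = -log10(0.469)
pH = 0.32882716, rounded to 4 dp:

0.3288


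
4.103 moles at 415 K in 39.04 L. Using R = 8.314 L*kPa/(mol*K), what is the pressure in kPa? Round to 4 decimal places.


PV = nRT, solve for P = nRT / V.
nRT = 4.103 * 8.314 * 415 = 14156.6219
P = 14156.6219 / 39.04
P = 362.61838883 kPa, rounded to 4 dp:

362.6184 kPa


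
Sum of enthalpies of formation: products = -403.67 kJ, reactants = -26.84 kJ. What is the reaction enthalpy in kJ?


dH_rxn = sum(dH_f products) - sum(dH_f reactants)
dH_rxn = -403.67 - (-26.84)
dH_rxn = -376.83 kJ:

-376.83 kJ


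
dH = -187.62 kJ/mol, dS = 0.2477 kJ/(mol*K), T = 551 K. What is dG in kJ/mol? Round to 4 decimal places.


Gibbs: dG = dH - T*dS (consistent units, dS already in kJ/(mol*K)).
T*dS = 551 * 0.2477 = 136.4827
dG = -187.62 - (136.4827)
dG = -324.1027 kJ/mol, rounded to 4 dp:

-324.1027 kJ/mol


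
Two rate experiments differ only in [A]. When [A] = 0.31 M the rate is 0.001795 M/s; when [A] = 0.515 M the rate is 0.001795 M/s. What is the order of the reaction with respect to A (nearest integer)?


Rate is proportional to [A]^n, so rate2/rate1 = ([A]2/[A]1)^n. Take logs to solve for n.
rate2/rate1 = 0.001795 / 0.001795 = 1.0
[A]2/[A]1 = 0.515 / 0.31 = 1.6613
n = ln(1.0) / ln(1.6613) = 0.0
Nearest integer order:

0


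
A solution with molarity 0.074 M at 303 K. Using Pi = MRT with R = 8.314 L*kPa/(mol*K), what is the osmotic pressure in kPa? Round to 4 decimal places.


Osmotic pressure (van't Hoff): Pi = M*R*T.
RT = 8.314 * 303 = 2519.142
Pi = 0.074 * 2519.142
Pi = 186.416508 kPa, rounded to 4 dp:

186.4165 kPa


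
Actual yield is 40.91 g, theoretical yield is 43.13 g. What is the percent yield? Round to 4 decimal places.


% yield = 100 * actual / theoretical
% yield = 100 * 40.91 / 43.13
% yield = 94.85277069 %, rounded to 4 dp:

94.8528 %


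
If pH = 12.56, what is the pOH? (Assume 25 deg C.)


At 25 deg C, pH + pOH = 14.
pOH = 14 - pH = 14 - 12.56
pOH = 1.44:

1.44


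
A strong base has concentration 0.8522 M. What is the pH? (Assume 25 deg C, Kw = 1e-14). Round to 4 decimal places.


A strong base dissociates completely, so [OH-] equals the given concentration.
pOH = -log10([OH-]) = -log10(0.8522) = 0.069458
pH = 14 - pOH = 14 - 0.069458
pH = 13.930542, rounded to 4 dp:

13.9305


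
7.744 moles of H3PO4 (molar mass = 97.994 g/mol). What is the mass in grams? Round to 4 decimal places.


mass = n * M
mass = 7.744 * 97.994
mass = 758.865536 g, rounded to 4 dp:

758.8655 g


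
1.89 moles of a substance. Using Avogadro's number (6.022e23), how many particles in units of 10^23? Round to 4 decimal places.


N = n * NA, then divide by 1e23 for the requested units.
N / 1e23 = n * 6.022
N / 1e23 = 1.89 * 6.022
N / 1e23 = 11.38158, rounded to 4 dp:

11.3816


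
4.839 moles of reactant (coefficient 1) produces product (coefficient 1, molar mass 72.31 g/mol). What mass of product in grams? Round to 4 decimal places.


Use the coefficient ratio to convert reactant moles to product moles, then multiply by the product's molar mass.
moles_P = moles_R * (coeff_P / coeff_R) = 4.839 * (1/1) = 4.839
mass_P = moles_P * M_P = 4.839 * 72.31
mass_P = 349.90809 g, rounded to 4 dp:

349.9081 g


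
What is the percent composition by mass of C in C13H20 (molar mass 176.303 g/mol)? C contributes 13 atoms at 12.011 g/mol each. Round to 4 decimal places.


pct = 100 * (n_elem * M_elem) / M_total
mass_contribution = 13 * 12.011 = 156.143 g/mol
pct = 100 * 156.143 / 176.303
pct = 88.5651407 %, rounded to 4 dp:

88.5651 %


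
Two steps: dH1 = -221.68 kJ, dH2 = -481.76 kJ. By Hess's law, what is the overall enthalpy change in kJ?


Hess's law: enthalpy is a state function, so add the step enthalpies.
dH_total = dH1 + dH2 = -221.68 + (-481.76)
dH_total = -703.44 kJ:

-703.44 kJ


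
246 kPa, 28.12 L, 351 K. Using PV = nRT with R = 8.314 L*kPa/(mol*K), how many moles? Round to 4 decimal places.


PV = nRT, solve for n = PV / (RT).
PV = 246 * 28.12 = 6917.52
RT = 8.314 * 351 = 2918.214
n = 6917.52 / 2918.214
n = 2.37046358 mol, rounded to 4 dp:

2.3705 mol


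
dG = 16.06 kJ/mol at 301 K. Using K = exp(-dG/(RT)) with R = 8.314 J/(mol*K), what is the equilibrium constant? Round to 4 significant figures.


dG is in kJ/mol; multiply by 1000 to match R in J/(mol*K).
RT = 8.314 * 301 = 2502.514 J/mol
exponent = -dG*1000 / (RT) = -(16.06*1000) / 2502.514 = -6.41754652
K = exp(-6.41754652)
K = 0.001632657, rounded to 4 significant figures:

0.001633


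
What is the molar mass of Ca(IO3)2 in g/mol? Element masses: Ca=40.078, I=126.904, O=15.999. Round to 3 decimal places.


M = sum(count * atomic_mass) over atoms.
M = 1*40.078 + 2*126.904 + 6*15.999
M = 40.078 + 253.808 + 95.994
M = 389.88 g/mol, rounded to 3 dp:

389.880 g/mol


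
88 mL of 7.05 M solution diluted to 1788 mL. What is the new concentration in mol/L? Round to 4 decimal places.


Dilution: M1*V1 = M2*V2, solve for M2.
M2 = M1*V1 / V2
M2 = 7.05 * 88 / 1788
M2 = 620.4 / 1788
M2 = 0.34697987 mol/L, rounded to 4 dp:

0.3470 mol/L


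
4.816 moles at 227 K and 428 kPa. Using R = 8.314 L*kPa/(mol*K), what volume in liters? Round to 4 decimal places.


PV = nRT, solve for V = nRT / P.
nRT = 4.816 * 8.314 * 227 = 9089.1308
V = 9089.1308 / 428
V = 21.23628692 L, rounded to 4 dp:

21.2363 L


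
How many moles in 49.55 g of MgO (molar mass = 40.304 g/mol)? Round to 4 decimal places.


n = mass / M
n = 49.55 / 40.304
n = 1.22940651 mol, rounded to 4 dp:

1.2294 mol


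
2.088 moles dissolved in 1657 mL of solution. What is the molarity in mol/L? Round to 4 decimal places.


Convert volume to liters: V_L = V_mL / 1000.
V_L = 1657 / 1000 = 1.657 L
M = n / V_L = 2.088 / 1.657
M = 1.26010863 mol/L, rounded to 4 dp:

1.2601 mol/L


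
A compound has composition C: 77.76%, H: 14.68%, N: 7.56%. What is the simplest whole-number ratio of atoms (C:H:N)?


Assume 100 g of compound, divide each mass% by atomic mass to get moles, then normalize by the smallest to get a raw atom ratio.
Moles per 100 g: C: 77.76/12.011 = 6.4741, H: 14.68/1.008 = 14.5635, N: 7.56/14.007 = 0.5397
Raw ratio (divide by min = 0.5397): C: 11.995, H: 26.983, N: 1.0
Multiply by 1 to clear fractions: C: 11.995 ~= 12, H: 26.983 ~= 27, N: 1.0 ~= 1
Reduce by GCD to get the simplest whole-number ratio:

12:27:1


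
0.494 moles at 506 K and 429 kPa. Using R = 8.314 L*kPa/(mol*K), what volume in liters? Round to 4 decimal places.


PV = nRT, solve for V = nRT / P.
nRT = 0.494 * 8.314 * 506 = 2078.2007
V = 2078.2007 / 429
V = 4.84429068 L, rounded to 4 dp:

4.8443 L


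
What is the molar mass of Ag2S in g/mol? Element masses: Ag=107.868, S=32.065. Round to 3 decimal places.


M = sum(count * atomic_mass) over atoms.
M = 2*107.868 + 1*32.065
M = 215.736 + 32.065
M = 247.801 g/mol, rounded to 3 dp:

247.801 g/mol


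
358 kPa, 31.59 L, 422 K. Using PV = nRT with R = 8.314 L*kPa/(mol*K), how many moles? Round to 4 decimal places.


PV = nRT, solve for n = PV / (RT).
PV = 358 * 31.59 = 11309.22
RT = 8.314 * 422 = 3508.508
n = 11309.22 / 3508.508
n = 3.22337016 mol, rounded to 4 dp:

3.2234 mol


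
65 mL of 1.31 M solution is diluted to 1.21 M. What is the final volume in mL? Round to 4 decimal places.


Dilution: M1*V1 = M2*V2, solve for V2.
V2 = M1*V1 / M2
V2 = 1.31 * 65 / 1.21
V2 = 85.15 / 1.21
V2 = 70.37190083 mL, rounded to 4 dp:

70.3719 mL


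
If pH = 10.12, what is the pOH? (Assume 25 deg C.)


At 25 deg C, pH + pOH = 14.
pOH = 14 - pH = 14 - 10.12
pOH = 3.88:

3.88


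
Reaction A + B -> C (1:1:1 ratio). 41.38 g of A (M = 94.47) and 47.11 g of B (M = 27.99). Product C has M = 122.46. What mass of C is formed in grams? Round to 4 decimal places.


Find moles of each reactant; the smaller value is the limiting reagent in a 1:1:1 reaction, so moles_C equals moles of the limiter.
n_A = mass_A / M_A = 41.38 / 94.47 = 0.438023 mol
n_B = mass_B / M_B = 47.11 / 27.99 = 1.683101 mol
Limiting reagent: A (smaller), n_limiting = 0.438023 mol
mass_C = n_limiting * M_C = 0.438023 * 122.46
mass_C = 53.64029658 g, rounded to 4 dp:

53.6403 g


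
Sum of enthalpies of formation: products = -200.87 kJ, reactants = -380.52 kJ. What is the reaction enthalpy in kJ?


dH_rxn = sum(dH_f products) - sum(dH_f reactants)
dH_rxn = -200.87 - (-380.52)
dH_rxn = 179.65 kJ:

179.65 kJ


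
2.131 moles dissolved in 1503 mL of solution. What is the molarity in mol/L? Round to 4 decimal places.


Convert volume to liters: V_L = V_mL / 1000.
V_L = 1503 / 1000 = 1.503 L
M = n / V_L = 2.131 / 1.503
M = 1.417831 mol/L, rounded to 4 dp:

1.4178 mol/L


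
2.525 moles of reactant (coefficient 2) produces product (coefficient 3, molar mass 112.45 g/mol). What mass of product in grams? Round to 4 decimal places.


Use the coefficient ratio to convert reactant moles to product moles, then multiply by the product's molar mass.
moles_P = moles_R * (coeff_P / coeff_R) = 2.525 * (3/2) = 3.7875
mass_P = moles_P * M_P = 3.7875 * 112.45
mass_P = 425.904375 g, rounded to 4 dp:

425.9044 g


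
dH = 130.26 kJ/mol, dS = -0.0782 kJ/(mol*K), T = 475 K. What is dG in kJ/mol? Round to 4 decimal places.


Gibbs: dG = dH - T*dS (consistent units, dS already in kJ/(mol*K)).
T*dS = 475 * -0.0782 = -37.145
dG = 130.26 - (-37.145)
dG = 167.405 kJ/mol, rounded to 4 dp:

167.4050 kJ/mol


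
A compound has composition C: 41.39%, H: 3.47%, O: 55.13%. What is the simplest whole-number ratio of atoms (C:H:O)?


Assume 100 g of compound, divide each mass% by atomic mass to get moles, then normalize by the smallest to get a raw atom ratio.
Moles per 100 g: C: 41.39/12.011 = 3.446, H: 3.47/1.008 = 3.4425, O: 55.13/15.999 = 3.4458
Raw ratio (divide by min = 3.4425): C: 1.001, H: 1.0, O: 1.001
Multiply by 1 to clear fractions: C: 1.001 ~= 1, H: 1.0 ~= 1, O: 1.001 ~= 1
Reduce by GCD to get the simplest whole-number ratio:

1:1:1


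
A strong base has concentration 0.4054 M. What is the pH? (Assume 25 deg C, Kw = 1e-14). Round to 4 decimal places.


A strong base dissociates completely, so [OH-] equals the given concentration.
pOH = -log10([OH-]) = -log10(0.4054) = 0.392116
pH = 14 - pOH = 14 - 0.392116
pH = 13.607884, rounded to 4 dp:

13.6079


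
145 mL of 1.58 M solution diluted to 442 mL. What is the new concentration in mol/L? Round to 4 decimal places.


Dilution: M1*V1 = M2*V2, solve for M2.
M2 = M1*V1 / V2
M2 = 1.58 * 145 / 442
M2 = 229.1 / 442
M2 = 0.51832579 mol/L, rounded to 4 dp:

0.5183 mol/L


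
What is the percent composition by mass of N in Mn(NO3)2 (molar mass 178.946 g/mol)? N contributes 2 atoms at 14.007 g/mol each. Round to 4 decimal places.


pct = 100 * (n_elem * M_elem) / M_total
mass_contribution = 2 * 14.007 = 28.014 g/mol
pct = 100 * 28.014 / 178.946
pct = 15.65500207 %, rounded to 4 dp:

15.6550 %


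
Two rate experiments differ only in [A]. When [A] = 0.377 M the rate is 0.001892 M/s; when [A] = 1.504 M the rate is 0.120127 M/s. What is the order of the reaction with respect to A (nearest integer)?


Rate is proportional to [A]^n, so rate2/rate1 = ([A]2/[A]1)^n. Take logs to solve for n.
rate2/rate1 = 0.120127 / 0.001892 = 63.4921
[A]2/[A]1 = 1.504 / 0.377 = 3.9894
n = ln(63.4921) / ln(3.9894) = 3.0
Nearest integer order:

3


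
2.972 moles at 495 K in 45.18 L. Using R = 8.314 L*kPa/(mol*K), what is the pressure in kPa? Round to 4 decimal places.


PV = nRT, solve for P = nRT / V.
nRT = 2.972 * 8.314 * 495 = 12231.058
P = 12231.058 / 45.18
P = 270.71841523 kPa, rounded to 4 dp:

270.7184 kPa


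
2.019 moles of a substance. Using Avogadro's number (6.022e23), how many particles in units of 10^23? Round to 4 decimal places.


N = n * NA, then divide by 1e23 for the requested units.
N / 1e23 = n * 6.022
N / 1e23 = 2.019 * 6.022
N / 1e23 = 12.158418, rounded to 4 dp:

12.1584


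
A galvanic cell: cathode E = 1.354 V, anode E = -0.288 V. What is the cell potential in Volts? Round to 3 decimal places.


Standard cell potential: E_cell = E_cathode - E_anode.
E_cell = 1.354 - (-0.288)
E_cell = 1.642 V, rounded to 3 dp:

1.642 V


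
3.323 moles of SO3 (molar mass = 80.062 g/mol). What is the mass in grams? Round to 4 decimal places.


mass = n * M
mass = 3.323 * 80.062
mass = 266.046026 g, rounded to 4 dp:

266.0460 g


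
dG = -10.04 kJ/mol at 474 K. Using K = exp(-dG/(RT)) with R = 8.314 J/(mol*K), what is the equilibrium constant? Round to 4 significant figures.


dG is in kJ/mol; multiply by 1000 to match R in J/(mol*K).
RT = 8.314 * 474 = 3940.836 J/mol
exponent = -dG*1000 / (RT) = -(-10.04*1000) / 3940.836 = 2.54768278
K = exp(2.54768278)
K = 12.777461, rounded to 4 significant figures:

12.78


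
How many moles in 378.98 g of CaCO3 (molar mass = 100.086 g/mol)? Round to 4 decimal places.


n = mass / M
n = 378.98 / 100.086
n = 3.78654357 mol, rounded to 4 dp:

3.7865 mol


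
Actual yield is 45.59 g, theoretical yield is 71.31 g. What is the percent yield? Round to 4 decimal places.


% yield = 100 * actual / theoretical
% yield = 100 * 45.59 / 71.31
% yield = 63.93212733 %, rounded to 4 dp:

63.9321 %


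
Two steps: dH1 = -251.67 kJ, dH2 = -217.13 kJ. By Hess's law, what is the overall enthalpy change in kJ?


Hess's law: enthalpy is a state function, so add the step enthalpies.
dH_total = dH1 + dH2 = -251.67 + (-217.13)
dH_total = -468.8 kJ:

-468.80 kJ


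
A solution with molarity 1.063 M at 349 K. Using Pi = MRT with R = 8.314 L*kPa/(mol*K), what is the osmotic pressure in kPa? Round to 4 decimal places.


Osmotic pressure (van't Hoff): Pi = M*R*T.
RT = 8.314 * 349 = 2901.586
Pi = 1.063 * 2901.586
Pi = 3084.385918 kPa, rounded to 4 dp:

3084.3859 kPa


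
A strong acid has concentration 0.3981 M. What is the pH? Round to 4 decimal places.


A strong acid dissociates completely, so [H+] equals the given concentration.
pH = -log10([H+]) = -log10(0.3981)
pH = 0.40000782, rounded to 4 dp:

0.4000


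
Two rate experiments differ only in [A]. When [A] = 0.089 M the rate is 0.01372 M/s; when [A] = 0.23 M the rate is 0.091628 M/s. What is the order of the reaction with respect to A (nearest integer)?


Rate is proportional to [A]^n, so rate2/rate1 = ([A]2/[A]1)^n. Take logs to solve for n.
rate2/rate1 = 0.091628 / 0.01372 = 6.6784
[A]2/[A]1 = 0.23 / 0.089 = 2.5843
n = ln(6.6784) / ln(2.5843) = 2.0
Nearest integer order:

2


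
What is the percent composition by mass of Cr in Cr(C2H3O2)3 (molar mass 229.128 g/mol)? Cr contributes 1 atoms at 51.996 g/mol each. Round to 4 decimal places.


pct = 100 * (n_elem * M_elem) / M_total
mass_contribution = 1 * 51.996 = 51.996 g/mol
pct = 100 * 51.996 / 229.128
pct = 22.69299256 %, rounded to 4 dp:

22.6930 %


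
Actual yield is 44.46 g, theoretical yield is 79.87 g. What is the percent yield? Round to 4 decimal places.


% yield = 100 * actual / theoretical
% yield = 100 * 44.46 / 79.87
% yield = 55.66545637 %, rounded to 4 dp:

55.6655 %


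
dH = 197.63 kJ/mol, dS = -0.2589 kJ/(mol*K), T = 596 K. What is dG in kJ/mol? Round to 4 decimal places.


Gibbs: dG = dH - T*dS (consistent units, dS already in kJ/(mol*K)).
T*dS = 596 * -0.2589 = -154.3044
dG = 197.63 - (-154.3044)
dG = 351.9344 kJ/mol, rounded to 4 dp:

351.9344 kJ/mol


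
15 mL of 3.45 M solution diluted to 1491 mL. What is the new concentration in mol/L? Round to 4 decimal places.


Dilution: M1*V1 = M2*V2, solve for M2.
M2 = M1*V1 / V2
M2 = 3.45 * 15 / 1491
M2 = 51.75 / 1491
M2 = 0.03470825 mol/L, rounded to 4 dp:

0.0347 mol/L


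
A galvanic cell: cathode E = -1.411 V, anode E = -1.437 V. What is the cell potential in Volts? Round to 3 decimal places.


Standard cell potential: E_cell = E_cathode - E_anode.
E_cell = -1.411 - (-1.437)
E_cell = 0.026 V, rounded to 3 dp:

0.026 V


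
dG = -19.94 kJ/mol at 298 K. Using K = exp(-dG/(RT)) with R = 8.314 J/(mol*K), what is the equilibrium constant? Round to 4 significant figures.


dG is in kJ/mol; multiply by 1000 to match R in J/(mol*K).
RT = 8.314 * 298 = 2477.572 J/mol
exponent = -dG*1000 / (RT) = -(-19.94*1000) / 2477.572 = 8.04820203
K = exp(8.04820203)
K = 3128.1656, rounded to 4 significant figures:

3128


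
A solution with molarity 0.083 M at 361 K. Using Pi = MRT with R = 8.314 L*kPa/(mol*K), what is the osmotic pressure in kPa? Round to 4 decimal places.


Osmotic pressure (van't Hoff): Pi = M*R*T.
RT = 8.314 * 361 = 3001.354
Pi = 0.083 * 3001.354
Pi = 249.112382 kPa, rounded to 4 dp:

249.1124 kPa


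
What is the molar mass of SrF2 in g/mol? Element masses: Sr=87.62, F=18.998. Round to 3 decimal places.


M = sum(count * atomic_mass) over atoms.
M = 1*87.62 + 2*18.998
M = 87.62 + 37.996
M = 125.616 g/mol, rounded to 3 dp:

125.616 g/mol


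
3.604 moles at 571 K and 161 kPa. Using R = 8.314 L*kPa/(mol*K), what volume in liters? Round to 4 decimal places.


PV = nRT, solve for V = nRT / P.
nRT = 3.604 * 8.314 * 571 = 17109.2476
V = 17109.2476 / 161
V = 106.26861863 L, rounded to 4 dp:

106.2686 L


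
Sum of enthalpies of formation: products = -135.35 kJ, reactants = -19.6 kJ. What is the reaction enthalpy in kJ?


dH_rxn = sum(dH_f products) - sum(dH_f reactants)
dH_rxn = -135.35 - (-19.6)
dH_rxn = -115.75 kJ:

-115.75 kJ


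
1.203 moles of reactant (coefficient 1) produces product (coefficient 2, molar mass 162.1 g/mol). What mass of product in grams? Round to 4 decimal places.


Use the coefficient ratio to convert reactant moles to product moles, then multiply by the product's molar mass.
moles_P = moles_R * (coeff_P / coeff_R) = 1.203 * (2/1) = 2.406
mass_P = moles_P * M_P = 2.406 * 162.1
mass_P = 390.0126 g, rounded to 4 dp:

390.0126 g


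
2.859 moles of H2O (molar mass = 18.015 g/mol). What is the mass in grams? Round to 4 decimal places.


mass = n * M
mass = 2.859 * 18.015
mass = 51.504885 g, rounded to 4 dp:

51.5049 g


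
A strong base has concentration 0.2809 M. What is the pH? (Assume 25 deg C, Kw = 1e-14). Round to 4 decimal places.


A strong base dissociates completely, so [OH-] equals the given concentration.
pOH = -log10([OH-]) = -log10(0.2809) = 0.551448
pH = 14 - pOH = 14 - 0.551448
pH = 13.448552, rounded to 4 dp:

13.4486


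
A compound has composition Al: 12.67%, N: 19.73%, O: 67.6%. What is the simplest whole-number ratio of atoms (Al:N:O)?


Assume 100 g of compound, divide each mass% by atomic mass to get moles, then normalize by the smallest to get a raw atom ratio.
Moles per 100 g: Al: 12.67/26.982 = 0.4696, N: 19.73/14.007 = 1.4086, O: 67.6/15.999 = 4.2253
Raw ratio (divide by min = 0.4696): Al: 1.0, N: 3.0, O: 8.998
Multiply by 1 to clear fractions: Al: 1.0 ~= 1, N: 3.0 ~= 3, O: 8.998 ~= 9
Reduce by GCD to get the simplest whole-number ratio:

1:3:9


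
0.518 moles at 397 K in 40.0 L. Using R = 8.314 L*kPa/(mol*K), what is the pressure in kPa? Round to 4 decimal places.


PV = nRT, solve for P = nRT / V.
nRT = 0.518 * 8.314 * 397 = 1709.7408
P = 1709.7408 / 40.0
P = 42.74352 kPa, rounded to 4 dp:

42.7435 kPa


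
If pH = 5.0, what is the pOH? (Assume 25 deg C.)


At 25 deg C, pH + pOH = 14.
pOH = 14 - pH = 14 - 5.0
pOH = 9.0:

9.00


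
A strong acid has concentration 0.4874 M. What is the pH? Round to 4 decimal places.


A strong acid dissociates completely, so [H+] equals the given concentration.
pH = -log10([H+]) = -log10(0.4874)
pH = 0.31211448, rounded to 4 dp:

0.3121


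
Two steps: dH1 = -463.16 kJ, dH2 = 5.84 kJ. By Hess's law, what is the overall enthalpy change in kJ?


Hess's law: enthalpy is a state function, so add the step enthalpies.
dH_total = dH1 + dH2 = -463.16 + (5.84)
dH_total = -457.32 kJ:

-457.32 kJ


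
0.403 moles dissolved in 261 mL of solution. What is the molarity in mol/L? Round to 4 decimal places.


Convert volume to liters: V_L = V_mL / 1000.
V_L = 261 / 1000 = 0.261 L
M = n / V_L = 0.403 / 0.261
M = 1.5440613 mol/L, rounded to 4 dp:

1.5441 mol/L


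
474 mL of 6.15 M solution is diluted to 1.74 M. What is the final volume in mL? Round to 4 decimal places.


Dilution: M1*V1 = M2*V2, solve for V2.
V2 = M1*V1 / M2
V2 = 6.15 * 474 / 1.74
V2 = 2915.1 / 1.74
V2 = 1675.34482759 mL, rounded to 4 dp:

1675.3448 mL


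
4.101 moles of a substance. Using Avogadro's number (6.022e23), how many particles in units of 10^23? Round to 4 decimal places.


N = n * NA, then divide by 1e23 for the requested units.
N / 1e23 = n * 6.022
N / 1e23 = 4.101 * 6.022
N / 1e23 = 24.696222, rounded to 4 dp:

24.6962


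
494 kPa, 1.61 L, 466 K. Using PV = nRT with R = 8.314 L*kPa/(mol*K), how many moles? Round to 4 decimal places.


PV = nRT, solve for n = PV / (RT).
PV = 494 * 1.61 = 795.34
RT = 8.314 * 466 = 3874.324
n = 795.34 / 3874.324
n = 0.20528484 mol, rounded to 4 dp:

0.2053 mol


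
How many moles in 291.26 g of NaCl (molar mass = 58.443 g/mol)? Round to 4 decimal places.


n = mass / M
n = 291.26 / 58.443
n = 4.98365929 mol, rounded to 4 dp:

4.9837 mol


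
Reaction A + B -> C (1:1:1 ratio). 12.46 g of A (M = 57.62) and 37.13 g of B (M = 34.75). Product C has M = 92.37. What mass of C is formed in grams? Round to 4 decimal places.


Find moles of each reactant; the smaller value is the limiting reagent in a 1:1:1 reaction, so moles_C equals moles of the limiter.
n_A = mass_A / M_A = 12.46 / 57.62 = 0.216244 mol
n_B = mass_B / M_B = 37.13 / 34.75 = 1.068489 mol
Limiting reagent: A (smaller), n_limiting = 0.216244 mol
mass_C = n_limiting * M_C = 0.216244 * 92.37
mass_C = 19.97445828 g, rounded to 4 dp:

19.9745 g


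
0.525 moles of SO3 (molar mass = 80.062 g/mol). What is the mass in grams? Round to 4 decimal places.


mass = n * M
mass = 0.525 * 80.062
mass = 42.03255 g, rounded to 4 dp:

42.0326 g


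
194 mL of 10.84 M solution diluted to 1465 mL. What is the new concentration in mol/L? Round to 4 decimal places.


Dilution: M1*V1 = M2*V2, solve for M2.
M2 = M1*V1 / V2
M2 = 10.84 * 194 / 1465
M2 = 2102.96 / 1465
M2 = 1.43546758 mol/L, rounded to 4 dp:

1.4355 mol/L


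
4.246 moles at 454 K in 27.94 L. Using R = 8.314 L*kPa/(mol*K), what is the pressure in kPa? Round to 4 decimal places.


PV = nRT, solve for P = nRT / V.
nRT = 4.246 * 8.314 * 454 = 16026.7648
P = 16026.7648 / 27.94
P = 573.61362921 kPa, rounded to 4 dp:

573.6136 kPa


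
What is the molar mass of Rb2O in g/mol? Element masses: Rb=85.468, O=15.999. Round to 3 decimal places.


M = sum(count * atomic_mass) over atoms.
M = 2*85.468 + 1*15.999
M = 170.936 + 15.999
M = 186.935 g/mol, rounded to 3 dp:

186.935 g/mol


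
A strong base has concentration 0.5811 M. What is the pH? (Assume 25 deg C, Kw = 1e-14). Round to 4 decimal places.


A strong base dissociates completely, so [OH-] equals the given concentration.
pOH = -log10([OH-]) = -log10(0.5811) = 0.235749
pH = 14 - pOH = 14 - 0.235749
pH = 13.764251, rounded to 4 dp:

13.7643


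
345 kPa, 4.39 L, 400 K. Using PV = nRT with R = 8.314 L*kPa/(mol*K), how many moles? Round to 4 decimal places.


PV = nRT, solve for n = PV / (RT).
PV = 345 * 4.39 = 1514.55
RT = 8.314 * 400 = 3325.6
n = 1514.55 / 3325.6
n = 0.45542158 mol, rounded to 4 dp:

0.4554 mol


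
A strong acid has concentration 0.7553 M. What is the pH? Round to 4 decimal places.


A strong acid dissociates completely, so [H+] equals the given concentration.
pH = -log10([H+]) = -log10(0.7553)
pH = 0.12188052, rounded to 4 dp:

0.1219


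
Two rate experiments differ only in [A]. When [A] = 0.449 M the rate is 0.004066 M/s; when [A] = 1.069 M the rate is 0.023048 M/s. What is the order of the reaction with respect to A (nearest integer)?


Rate is proportional to [A]^n, so rate2/rate1 = ([A]2/[A]1)^n. Take logs to solve for n.
rate2/rate1 = 0.023048 / 0.004066 = 5.6685
[A]2/[A]1 = 1.069 / 0.449 = 2.3808
n = ln(5.6685) / ln(2.3808) = 2.0
Nearest integer order:

2


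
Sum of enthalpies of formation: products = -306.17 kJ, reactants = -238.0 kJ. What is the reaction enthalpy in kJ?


dH_rxn = sum(dH_f products) - sum(dH_f reactants)
dH_rxn = -306.17 - (-238.0)
dH_rxn = -68.17 kJ:

-68.17 kJ


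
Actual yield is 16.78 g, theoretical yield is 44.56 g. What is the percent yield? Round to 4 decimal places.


% yield = 100 * actual / theoretical
% yield = 100 * 16.78 / 44.56
% yield = 37.65709156 %, rounded to 4 dp:

37.6571 %


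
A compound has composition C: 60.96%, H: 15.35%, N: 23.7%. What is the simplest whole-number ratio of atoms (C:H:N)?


Assume 100 g of compound, divide each mass% by atomic mass to get moles, then normalize by the smallest to get a raw atom ratio.
Moles per 100 g: C: 60.96/12.011 = 5.0753, H: 15.35/1.008 = 15.2282, N: 23.7/14.007 = 1.692
Raw ratio (divide by min = 1.692): C: 3.0, H: 9.0, N: 1.0
Multiply by 1 to clear fractions: C: 3.0 ~= 3, H: 9.0 ~= 9, N: 1.0 ~= 1
Reduce by GCD to get the simplest whole-number ratio:

3:9:1


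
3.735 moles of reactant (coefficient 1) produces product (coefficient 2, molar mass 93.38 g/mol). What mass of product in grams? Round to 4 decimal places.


Use the coefficient ratio to convert reactant moles to product moles, then multiply by the product's molar mass.
moles_P = moles_R * (coeff_P / coeff_R) = 3.735 * (2/1) = 7.47
mass_P = moles_P * M_P = 7.47 * 93.38
mass_P = 697.5486 g, rounded to 4 dp:

697.5486 g


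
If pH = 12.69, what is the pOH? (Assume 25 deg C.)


At 25 deg C, pH + pOH = 14.
pOH = 14 - pH = 14 - 12.69
pOH = 1.31:

1.31


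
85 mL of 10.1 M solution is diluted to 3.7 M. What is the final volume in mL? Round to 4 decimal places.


Dilution: M1*V1 = M2*V2, solve for V2.
V2 = M1*V1 / M2
V2 = 10.1 * 85 / 3.7
V2 = 858.5 / 3.7
V2 = 232.02702703 mL, rounded to 4 dp:

232.0270 mL


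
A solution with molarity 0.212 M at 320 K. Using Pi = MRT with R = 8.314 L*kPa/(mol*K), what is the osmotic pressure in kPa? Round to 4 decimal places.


Osmotic pressure (van't Hoff): Pi = M*R*T.
RT = 8.314 * 320 = 2660.48
Pi = 0.212 * 2660.48
Pi = 564.02176 kPa, rounded to 4 dp:

564.0218 kPa


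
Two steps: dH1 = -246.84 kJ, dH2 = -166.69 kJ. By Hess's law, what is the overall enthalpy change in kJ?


Hess's law: enthalpy is a state function, so add the step enthalpies.
dH_total = dH1 + dH2 = -246.84 + (-166.69)
dH_total = -413.53 kJ:

-413.53 kJ


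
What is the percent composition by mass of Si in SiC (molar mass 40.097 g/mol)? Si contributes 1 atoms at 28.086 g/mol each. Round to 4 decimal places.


pct = 100 * (n_elem * M_elem) / M_total
mass_contribution = 1 * 28.086 = 28.086 g/mol
pct = 100 * 28.086 / 40.097
pct = 70.04514053 %, rounded to 4 dp:

70.0451 %


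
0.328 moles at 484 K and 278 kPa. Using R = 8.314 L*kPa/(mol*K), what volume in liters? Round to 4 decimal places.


PV = nRT, solve for V = nRT / P.
nRT = 0.328 * 8.314 * 484 = 1319.8641
V = 1319.8641 / 278
V = 4.74771259 L, rounded to 4 dp:

4.7477 L


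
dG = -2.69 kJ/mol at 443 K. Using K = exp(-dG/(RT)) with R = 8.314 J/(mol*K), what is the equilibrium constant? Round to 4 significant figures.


dG is in kJ/mol; multiply by 1000 to match R in J/(mol*K).
RT = 8.314 * 443 = 3683.102 J/mol
exponent = -dG*1000 / (RT) = -(-2.69*1000) / 3683.102 = 0.73036261
K = exp(0.73036261)
K = 2.0758332, rounded to 4 significant figures:

2.076


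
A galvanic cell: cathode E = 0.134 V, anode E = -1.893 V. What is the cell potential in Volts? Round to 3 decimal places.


Standard cell potential: E_cell = E_cathode - E_anode.
E_cell = 0.134 - (-1.893)
E_cell = 2.027 V, rounded to 3 dp:

2.027 V


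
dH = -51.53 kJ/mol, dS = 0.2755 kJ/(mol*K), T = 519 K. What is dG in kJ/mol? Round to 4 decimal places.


Gibbs: dG = dH - T*dS (consistent units, dS already in kJ/(mol*K)).
T*dS = 519 * 0.2755 = 142.9845
dG = -51.53 - (142.9845)
dG = -194.5145 kJ/mol, rounded to 4 dp:

-194.5145 kJ/mol


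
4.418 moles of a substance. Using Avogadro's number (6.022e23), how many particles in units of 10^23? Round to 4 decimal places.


N = n * NA, then divide by 1e23 for the requested units.
N / 1e23 = n * 6.022
N / 1e23 = 4.418 * 6.022
N / 1e23 = 26.605196, rounded to 4 dp:

26.6052


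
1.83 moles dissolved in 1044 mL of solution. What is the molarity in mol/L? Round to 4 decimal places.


Convert volume to liters: V_L = V_mL / 1000.
V_L = 1044 / 1000 = 1.044 L
M = n / V_L = 1.83 / 1.044
M = 1.75287356 mol/L, rounded to 4 dp:

1.7529 mol/L


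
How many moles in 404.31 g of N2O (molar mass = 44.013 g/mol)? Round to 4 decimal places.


n = mass / M
n = 404.31 / 44.013
n = 9.18614955 mol, rounded to 4 dp:

9.1861 mol


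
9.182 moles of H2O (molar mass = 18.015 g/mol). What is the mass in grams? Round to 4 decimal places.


mass = n * M
mass = 9.182 * 18.015
mass = 165.41373 g, rounded to 4 dp:

165.4137 g


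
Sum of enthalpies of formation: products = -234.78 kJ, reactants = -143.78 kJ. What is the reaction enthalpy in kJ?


dH_rxn = sum(dH_f products) - sum(dH_f reactants)
dH_rxn = -234.78 - (-143.78)
dH_rxn = -91.0 kJ:

-91.00 kJ


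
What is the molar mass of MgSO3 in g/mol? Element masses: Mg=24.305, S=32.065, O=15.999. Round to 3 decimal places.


M = sum(count * atomic_mass) over atoms.
M = 1*24.305 + 1*32.065 + 3*15.999
M = 24.305 + 32.065 + 47.997
M = 104.367 g/mol, rounded to 3 dp:

104.367 g/mol


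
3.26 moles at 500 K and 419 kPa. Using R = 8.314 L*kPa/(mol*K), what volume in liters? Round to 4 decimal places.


PV = nRT, solve for V = nRT / P.
nRT = 3.26 * 8.314 * 500 = 13551.82
V = 13551.82 / 419
V = 32.34324582 L, rounded to 4 dp:

32.3432 L


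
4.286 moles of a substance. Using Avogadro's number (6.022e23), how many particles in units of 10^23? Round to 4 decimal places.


N = n * NA, then divide by 1e23 for the requested units.
N / 1e23 = n * 6.022
N / 1e23 = 4.286 * 6.022
N / 1e23 = 25.810292, rounded to 4 dp:

25.8103


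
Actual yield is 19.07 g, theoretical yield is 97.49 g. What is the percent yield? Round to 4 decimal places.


% yield = 100 * actual / theoretical
% yield = 100 * 19.07 / 97.49
% yield = 19.56098061 %, rounded to 4 dp:

19.5610 %


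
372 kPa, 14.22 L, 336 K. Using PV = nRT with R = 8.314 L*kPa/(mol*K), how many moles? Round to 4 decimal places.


PV = nRT, solve for n = PV / (RT).
PV = 372 * 14.22 = 5289.84
RT = 8.314 * 336 = 2793.504
n = 5289.84 / 2793.504
n = 1.89362177 mol, rounded to 4 dp:

1.8936 mol


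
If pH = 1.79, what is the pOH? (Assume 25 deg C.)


At 25 deg C, pH + pOH = 14.
pOH = 14 - pH = 14 - 1.79
pOH = 12.21:

12.21


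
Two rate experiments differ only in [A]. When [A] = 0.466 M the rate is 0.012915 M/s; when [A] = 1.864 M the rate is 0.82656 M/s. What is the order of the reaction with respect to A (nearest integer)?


Rate is proportional to [A]^n, so rate2/rate1 = ([A]2/[A]1)^n. Take logs to solve for n.
rate2/rate1 = 0.82656 / 0.012915 = 64.0
[A]2/[A]1 = 1.864 / 0.466 = 4.0
n = ln(64.0) / ln(4.0) = 3.0
Nearest integer order:

3


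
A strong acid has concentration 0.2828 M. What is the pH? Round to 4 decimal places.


A strong acid dissociates completely, so [H+] equals the given concentration.
pH = -log10([H+]) = -log10(0.2828)
pH = 0.54852059, rounded to 4 dp:

0.5485


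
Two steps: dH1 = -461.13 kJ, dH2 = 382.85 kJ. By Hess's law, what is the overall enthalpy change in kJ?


Hess's law: enthalpy is a state function, so add the step enthalpies.
dH_total = dH1 + dH2 = -461.13 + (382.85)
dH_total = -78.28 kJ:

-78.28 kJ


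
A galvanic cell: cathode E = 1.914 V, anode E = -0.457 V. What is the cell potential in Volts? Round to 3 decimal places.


Standard cell potential: E_cell = E_cathode - E_anode.
E_cell = 1.914 - (-0.457)
E_cell = 2.371 V, rounded to 3 dp:

2.371 V


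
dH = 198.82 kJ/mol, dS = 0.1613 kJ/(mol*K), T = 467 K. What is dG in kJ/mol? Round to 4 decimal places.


Gibbs: dG = dH - T*dS (consistent units, dS already in kJ/(mol*K)).
T*dS = 467 * 0.1613 = 75.3271
dG = 198.82 - (75.3271)
dG = 123.4929 kJ/mol, rounded to 4 dp:

123.4929 kJ/mol


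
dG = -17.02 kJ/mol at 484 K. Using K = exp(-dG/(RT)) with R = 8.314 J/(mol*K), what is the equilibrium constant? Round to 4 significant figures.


dG is in kJ/mol; multiply by 1000 to match R in J/(mol*K).
RT = 8.314 * 484 = 4023.976 J/mol
exponent = -dG*1000 / (RT) = -(-17.02*1000) / 4023.976 = 4.22964749
K = exp(4.22964749)
K = 68.693013, rounded to 4 significant figures:

68.69


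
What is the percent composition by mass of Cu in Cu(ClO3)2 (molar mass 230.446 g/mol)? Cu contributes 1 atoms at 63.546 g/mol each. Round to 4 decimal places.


pct = 100 * (n_elem * M_elem) / M_total
mass_contribution = 1 * 63.546 = 63.546 g/mol
pct = 100 * 63.546 / 230.446
pct = 27.5752237 %, rounded to 4 dp:

27.5752 %


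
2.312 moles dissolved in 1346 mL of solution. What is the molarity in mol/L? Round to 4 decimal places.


Convert volume to liters: V_L = V_mL / 1000.
V_L = 1346 / 1000 = 1.346 L
M = n / V_L = 2.312 / 1.346
M = 1.71768202 mol/L, rounded to 4 dp:

1.7177 mol/L


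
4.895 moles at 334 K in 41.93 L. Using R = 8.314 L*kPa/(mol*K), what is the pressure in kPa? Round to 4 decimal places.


PV = nRT, solve for P = nRT / V.
nRT = 4.895 * 8.314 * 334 = 13592.808
P = 13592.808 / 41.93
P = 324.17858335 kPa, rounded to 4 dp:

324.1786 kPa


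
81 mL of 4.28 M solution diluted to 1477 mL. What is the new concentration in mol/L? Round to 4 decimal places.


Dilution: M1*V1 = M2*V2, solve for M2.
M2 = M1*V1 / V2
M2 = 4.28 * 81 / 1477
M2 = 346.68 / 1477
M2 = 0.23471903 mol/L, rounded to 4 dp:

0.2347 mol/L


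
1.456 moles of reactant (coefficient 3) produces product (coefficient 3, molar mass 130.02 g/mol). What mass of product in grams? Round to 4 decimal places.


Use the coefficient ratio to convert reactant moles to product moles, then multiply by the product's molar mass.
moles_P = moles_R * (coeff_P / coeff_R) = 1.456 * (3/3) = 1.456
mass_P = moles_P * M_P = 1.456 * 130.02
mass_P = 189.30912 g, rounded to 4 dp:

189.3091 g


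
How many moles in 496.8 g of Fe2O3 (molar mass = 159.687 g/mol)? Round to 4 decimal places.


n = mass / M
n = 496.8 / 159.687
n = 3.11108606 mol, rounded to 4 dp:

3.1111 mol


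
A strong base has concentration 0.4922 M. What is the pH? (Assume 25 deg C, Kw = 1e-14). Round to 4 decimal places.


A strong base dissociates completely, so [OH-] equals the given concentration.
pOH = -log10([OH-]) = -log10(0.4922) = 0.307858
pH = 14 - pOH = 14 - 0.307858
pH = 13.692142, rounded to 4 dp:

13.6921


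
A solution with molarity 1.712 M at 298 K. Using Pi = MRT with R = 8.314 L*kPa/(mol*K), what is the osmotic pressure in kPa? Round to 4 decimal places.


Osmotic pressure (van't Hoff): Pi = M*R*T.
RT = 8.314 * 298 = 2477.572
Pi = 1.712 * 2477.572
Pi = 4241.603264 kPa, rounded to 4 dp:

4241.6033 kPa


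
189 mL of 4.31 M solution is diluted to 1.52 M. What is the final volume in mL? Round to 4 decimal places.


Dilution: M1*V1 = M2*V2, solve for V2.
V2 = M1*V1 / M2
V2 = 4.31 * 189 / 1.52
V2 = 814.59 / 1.52
V2 = 535.91447368 mL, rounded to 4 dp:

535.9145 mL


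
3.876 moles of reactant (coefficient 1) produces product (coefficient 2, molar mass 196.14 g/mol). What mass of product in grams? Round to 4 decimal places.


Use the coefficient ratio to convert reactant moles to product moles, then multiply by the product's molar mass.
moles_P = moles_R * (coeff_P / coeff_R) = 3.876 * (2/1) = 7.752
mass_P = moles_P * M_P = 7.752 * 196.14
mass_P = 1520.47728 g, rounded to 4 dp:

1520.4773 g


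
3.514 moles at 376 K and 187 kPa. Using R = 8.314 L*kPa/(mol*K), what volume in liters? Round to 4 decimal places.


PV = nRT, solve for V = nRT / P.
nRT = 3.514 * 8.314 * 376 = 10984.9889
V = 10984.9889 / 187
V = 58.74325615 L, rounded to 4 dp:

58.7433 L


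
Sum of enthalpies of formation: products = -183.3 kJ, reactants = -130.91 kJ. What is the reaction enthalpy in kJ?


dH_rxn = sum(dH_f products) - sum(dH_f reactants)
dH_rxn = -183.3 - (-130.91)
dH_rxn = -52.39 kJ:

-52.39 kJ
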